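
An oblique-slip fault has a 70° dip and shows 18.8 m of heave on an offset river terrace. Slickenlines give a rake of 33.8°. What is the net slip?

dip-slip = heave / cos(dip) = 18.8 / cos(70°) = 54.97 m
net slip = dip-slip / sin(rake) = 54.97 / sin(33.8°) = 98.8 m

98.8 m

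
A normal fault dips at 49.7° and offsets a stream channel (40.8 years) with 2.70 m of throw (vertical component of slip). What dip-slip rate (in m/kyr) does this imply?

dip-slip = throw / sin(dip) = 2.70 m / sin(49.7°) = 3.540 m
rate = 3.540 m / 40.8 years = 0.0868 m/yr = 86.8 m/kyr

86.8 m/kyr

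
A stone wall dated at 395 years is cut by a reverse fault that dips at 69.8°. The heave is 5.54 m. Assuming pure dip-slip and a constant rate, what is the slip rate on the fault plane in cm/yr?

4.06 cm/yr

dip-slip = heave / cos(dip) = 5.54 m / cos(69.8°) = 16.04 m
rate = 16.04 m / 395 years = 0.0406 m/yr = 4.06 cm/yr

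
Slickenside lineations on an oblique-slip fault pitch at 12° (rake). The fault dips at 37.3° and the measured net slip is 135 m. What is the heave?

dip-slip = net slip × sin(rake) = 135 m × sin(12°) = 28.07 m
heave = dip-slip × cos(dip) = 28.07 × cos(37.3°) = 22.3 m

22.3 m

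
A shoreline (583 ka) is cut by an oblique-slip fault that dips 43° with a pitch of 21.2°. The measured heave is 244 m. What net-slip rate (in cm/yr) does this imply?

0.158 cm/yr

dip-slip = heave / cos(dip) = 244 / cos(43°) = 333.6 m
net slip = dip-slip / sin(rake) = 333.6 / sin(21.2°) = 922.6 m
rate = 922.6 m / 583 ka = 0.00158 m/yr = 0.158 cm/yr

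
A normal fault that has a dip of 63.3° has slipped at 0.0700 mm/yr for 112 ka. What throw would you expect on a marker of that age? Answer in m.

dip-slip = rate × time = 0.0700 mm/yr × 112 ka = 7.840 m
throw = dip-slip × sin(dip) = 7.840 × sin(63.3°) = 7 m

7 m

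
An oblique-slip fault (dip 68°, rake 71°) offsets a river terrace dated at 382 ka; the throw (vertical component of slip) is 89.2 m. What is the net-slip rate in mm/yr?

0.266 mm/yr

dip-slip = throw / sin(dip) = 89.2 / sin(68°) = 96.21 m
net slip = dip-slip / sin(rake) = 96.21 / sin(71°) = 101.7 m
rate = 101.7 m / 382 ka = 0.000266 m/yr = 0.266 mm/yr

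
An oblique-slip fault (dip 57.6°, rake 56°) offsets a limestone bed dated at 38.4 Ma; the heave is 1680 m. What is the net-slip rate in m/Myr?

98.5 m/Myr

dip-slip = heave / cos(dip) = 1680 / cos(57.6°) = 3135 m
net slip = dip-slip / sin(rake) = 3135 / sin(56°) = 3782 m
rate = 3782 m / 38.4 Ma = 0.0000985 m/yr = 98.5 m/Myr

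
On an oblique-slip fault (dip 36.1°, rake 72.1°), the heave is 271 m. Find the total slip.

352 m

dip-slip = heave / cos(dip) = 271 / cos(36.1°) = 335.4 m
net slip = dip-slip / sin(rake) = 335.4 / sin(72.1°) = 352 m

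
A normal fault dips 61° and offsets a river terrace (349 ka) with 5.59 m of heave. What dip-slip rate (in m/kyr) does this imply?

0.0330 m/kyr

dip-slip = heave / cos(dip) = 5.59 m / cos(61°) = 11.53 m
rate = 11.53 m / 349 ka = 0.0000330 m/yr = 0.0330 m/kyr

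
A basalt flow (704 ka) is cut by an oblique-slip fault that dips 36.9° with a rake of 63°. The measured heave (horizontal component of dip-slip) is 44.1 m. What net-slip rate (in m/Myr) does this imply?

dip-slip = heave / cos(dip) = 44.1 / cos(36.9°) = 55.15 m
net slip = dip-slip / sin(rake) = 55.15 / sin(63°) = 61.89 m
rate = 61.89 m / 704 ka = 0.0000879 m/yr = 87.9 m/Myr

87.9 m/Myr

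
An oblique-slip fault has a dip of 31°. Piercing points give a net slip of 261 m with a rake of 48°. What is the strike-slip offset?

175 m

strike-slip = net slip × cos(rake) = 261 m × cos(48°) = 175 m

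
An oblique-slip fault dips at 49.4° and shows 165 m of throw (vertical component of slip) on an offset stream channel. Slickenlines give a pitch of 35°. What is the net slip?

dip-slip = throw / sin(dip) = 165 / sin(49.4°) = 217.3 m
net slip = dip-slip / sin(rake) = 217.3 / sin(35°) = 379 m

379 m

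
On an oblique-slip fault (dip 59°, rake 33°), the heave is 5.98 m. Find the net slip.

21.3 m

dip-slip = heave / cos(dip) = 5.98 / cos(59°) = 11.61 m
net slip = dip-slip / sin(rake) = 11.61 / sin(33°) = 21.3 m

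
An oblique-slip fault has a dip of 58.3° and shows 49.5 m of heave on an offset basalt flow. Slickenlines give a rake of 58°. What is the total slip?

dip-slip = heave / cos(dip) = 49.5 / cos(58.3°) = 94.20 m
net slip = dip-slip / sin(rake) = 94.20 / sin(58°) = 111 m

111 m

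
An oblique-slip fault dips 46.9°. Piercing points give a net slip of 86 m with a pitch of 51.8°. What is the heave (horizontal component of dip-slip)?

46.2 m

dip-slip = net slip × sin(rake) = 86 m × sin(51.8°) = 67.58 m
heave = dip-slip × cos(dip) = 67.58 × cos(46.9°) = 46.2 m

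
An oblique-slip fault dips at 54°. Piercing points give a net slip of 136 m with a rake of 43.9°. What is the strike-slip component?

98 m

strike-slip = net slip × cos(rake) = 136 m × cos(43.9°) = 98 m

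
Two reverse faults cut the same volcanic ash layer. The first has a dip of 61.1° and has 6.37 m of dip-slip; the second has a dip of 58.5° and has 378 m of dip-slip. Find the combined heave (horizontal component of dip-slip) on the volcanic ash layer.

heave_A = 6.37 × cos(61.1°) = 3.079 m
heave_B = 378 × cos(58.5°) = 197.5 m
total = 3.079 + 197.5 = 201 m

201 m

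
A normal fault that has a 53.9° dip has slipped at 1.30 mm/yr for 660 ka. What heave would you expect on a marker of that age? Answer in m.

506 m

dip-slip = rate × time = 1.30 mm/yr × 660 ka = 858 m
heave = dip-slip × cos(dip) = 858 × cos(53.9°) = 506 m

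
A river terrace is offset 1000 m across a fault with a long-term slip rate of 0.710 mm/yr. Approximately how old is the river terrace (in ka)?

1410 ka

age = offset / rate = 1000 m / (0.710 mm/yr) = 1.41e+06 yr = 1410 ka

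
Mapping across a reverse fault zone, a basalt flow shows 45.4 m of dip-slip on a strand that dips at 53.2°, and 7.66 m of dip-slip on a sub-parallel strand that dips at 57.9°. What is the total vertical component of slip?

42.8 m

throw_A = 45.4 × sin(53.2°) = 36.35 m
throw_B = 7.66 × sin(57.9°) = 6.489 m
total = 36.35 + 6.489 = 42.8 m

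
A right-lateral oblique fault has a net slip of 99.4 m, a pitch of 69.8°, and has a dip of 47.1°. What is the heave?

dip-slip = net slip × sin(rake) = 99.4 m × sin(69.8°) = 93.29 m
heave = dip-slip × cos(dip) = 93.29 × cos(47.1°) = 63.5 m

63.5 m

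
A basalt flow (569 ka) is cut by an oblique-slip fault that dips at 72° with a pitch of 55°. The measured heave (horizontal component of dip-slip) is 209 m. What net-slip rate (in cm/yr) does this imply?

dip-slip = heave / cos(dip) = 209 / cos(72°) = 676.3 m
net slip = dip-slip / sin(rake) = 676.3 / sin(55°) = 825.7 m
rate = 825.7 m / 569 ka = 0.00145 m/yr = 0.145 cm/yr

0.145 cm/yr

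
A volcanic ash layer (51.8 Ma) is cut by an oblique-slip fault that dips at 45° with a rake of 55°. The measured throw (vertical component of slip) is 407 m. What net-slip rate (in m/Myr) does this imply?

13.6 m/Myr

dip-slip = throw / sin(dip) = 407 / sin(45°) = 575.6 m
net slip = dip-slip / sin(rake) = 575.6 / sin(55°) = 702.7 m
rate = 702.7 m / 51.8 Ma = 0.0000136 m/yr = 13.6 m/Myr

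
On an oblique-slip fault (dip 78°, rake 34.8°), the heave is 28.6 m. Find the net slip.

dip-slip = heave / cos(dip) = 28.6 / cos(78°) = 137.6 m
net slip = dip-slip / sin(rake) = 137.6 / sin(34.8°) = 241 m

241 m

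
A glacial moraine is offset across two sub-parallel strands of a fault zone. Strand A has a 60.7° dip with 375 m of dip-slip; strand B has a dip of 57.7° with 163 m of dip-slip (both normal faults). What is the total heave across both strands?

heave_A = 375 × cos(60.7°) = 183.5 m
heave_B = 163 × cos(57.7°) = 87.10 m
total = 183.5 + 87.10 = 271 m

271 m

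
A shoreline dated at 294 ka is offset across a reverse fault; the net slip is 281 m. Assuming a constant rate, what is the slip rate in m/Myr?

956 m/Myr

rate = 281 m / 294 ka = 0.000956 m/yr = 956 m/Myr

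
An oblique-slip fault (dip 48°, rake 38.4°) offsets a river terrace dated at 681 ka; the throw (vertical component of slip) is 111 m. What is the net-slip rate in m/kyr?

0.353 m/kyr

dip-slip = throw / sin(dip) = 111 / sin(48°) = 149.4 m
net slip = dip-slip / sin(rake) = 149.4 / sin(38.4°) = 240.5 m
rate = 240.5 m / 681 ka = 0.000353 m/yr = 0.353 m/kyr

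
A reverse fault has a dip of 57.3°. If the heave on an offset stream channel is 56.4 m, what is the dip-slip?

104 m

dip-slip = heave / cos(dip) = 56.4 / cos(57.3°) = 104 m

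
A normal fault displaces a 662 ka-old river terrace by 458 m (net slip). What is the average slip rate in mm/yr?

0.692 mm/yr

rate = 458 m / 662 ka = 0.000692 m/yr = 0.692 mm/yr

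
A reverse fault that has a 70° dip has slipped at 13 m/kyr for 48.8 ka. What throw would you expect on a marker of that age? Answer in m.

596 m

dip-slip = rate × time = 13 m/kyr × 48.8 ka = 634.4 m
throw = dip-slip × sin(dip) = 634.4 × sin(70°) = 596 m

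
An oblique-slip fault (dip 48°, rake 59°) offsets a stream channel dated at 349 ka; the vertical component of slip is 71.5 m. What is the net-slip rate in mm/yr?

dip-slip = throw / sin(dip) = 71.5 / sin(48°) = 96.21 m
net slip = dip-slip / sin(rake) = 96.21 / sin(59°) = 112.2 m
rate = 112.2 m / 349 ka = 0.000322 m/yr = 0.322 mm/yr

0.322 mm/yr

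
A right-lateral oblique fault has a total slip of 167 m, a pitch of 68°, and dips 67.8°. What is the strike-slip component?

strike-slip = net slip × cos(rake) = 167 m × cos(68°) = 62.6 m

62.6 m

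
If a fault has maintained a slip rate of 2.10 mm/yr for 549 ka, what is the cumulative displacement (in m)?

1150 m

slip = rate × time = 2.10 mm/yr × 549 ka = 1150 m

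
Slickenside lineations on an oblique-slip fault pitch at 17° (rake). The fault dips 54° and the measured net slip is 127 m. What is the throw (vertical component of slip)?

30 m

dip-slip = net slip × sin(rake) = 127 m × sin(17°) = 37.13 m
throw = dip-slip × sin(dip) = 37.13 × sin(54°) = 30 m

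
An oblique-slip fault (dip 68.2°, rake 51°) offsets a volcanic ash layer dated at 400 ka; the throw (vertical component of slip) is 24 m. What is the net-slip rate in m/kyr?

0.0832 m/kyr

dip-slip = throw / sin(dip) = 24 / sin(68.2°) = 25.85 m
net slip = dip-slip / sin(rake) = 25.85 / sin(51°) = 33.26 m
rate = 33.26 m / 400 ka = 0.0000832 m/yr = 0.0832 m/kyr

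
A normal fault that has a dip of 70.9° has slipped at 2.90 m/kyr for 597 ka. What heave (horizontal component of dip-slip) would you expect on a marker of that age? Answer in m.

dip-slip = rate × time = 2.90 m/kyr × 597 ka = 1731 m
heave = dip-slip × cos(dip) = 1731 × cos(70.9°) = 567 m

567 m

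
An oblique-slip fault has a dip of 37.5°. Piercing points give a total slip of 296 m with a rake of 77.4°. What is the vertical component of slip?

dip-slip = net slip × sin(rake) = 296 m × sin(77.4°) = 288.9 m
throw = dip-slip × sin(dip) = 288.9 × sin(37.5°) = 176 m

176 m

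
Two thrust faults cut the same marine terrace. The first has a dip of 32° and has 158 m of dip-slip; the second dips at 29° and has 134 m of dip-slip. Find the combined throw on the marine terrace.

149 m

throw_A = 158 × sin(32°) = 83.73 m
throw_B = 134 × sin(29°) = 64.96 m
total = 83.73 + 64.96 = 149 m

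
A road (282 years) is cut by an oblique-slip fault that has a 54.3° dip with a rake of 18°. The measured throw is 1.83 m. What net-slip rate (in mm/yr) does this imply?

dip-slip = throw / sin(dip) = 1.83 / sin(54.3°) = 2.253 m
net slip = dip-slip / sin(rake) = 2.253 / sin(18°) = 7.292 m
rate = 7.292 m / 282 years = 0.0259 m/yr = 25.9 mm/yr

25.9 mm/yr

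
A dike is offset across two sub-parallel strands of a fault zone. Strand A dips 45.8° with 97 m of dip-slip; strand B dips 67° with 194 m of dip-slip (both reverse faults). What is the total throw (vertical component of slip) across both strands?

248 m

throw_A = 97 × sin(45.8°) = 69.54 m
throw_B = 194 × sin(67°) = 178.6 m
total = 69.54 + 178.6 = 248 m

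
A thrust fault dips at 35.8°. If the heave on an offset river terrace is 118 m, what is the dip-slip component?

dip-slip = heave / cos(dip) = 118 / cos(35.8°) = 145 m

145 m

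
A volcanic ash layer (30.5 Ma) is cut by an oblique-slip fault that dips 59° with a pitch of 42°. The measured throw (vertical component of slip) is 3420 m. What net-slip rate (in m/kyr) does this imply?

0.196 m/kyr

dip-slip = throw / sin(dip) = 3420 / sin(59°) = 3990 m
net slip = dip-slip / sin(rake) = 3990 / sin(42°) = 5963 m
rate = 5963 m / 30.5 Ma = 0.000196 m/yr = 0.196 m/kyr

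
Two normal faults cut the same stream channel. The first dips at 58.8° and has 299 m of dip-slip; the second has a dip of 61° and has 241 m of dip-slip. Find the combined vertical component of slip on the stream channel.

467 m

throw_A = 299 × sin(58.8°) = 255.8 m
throw_B = 241 × sin(61°) = 210.8 m
total = 255.8 + 210.8 = 467 m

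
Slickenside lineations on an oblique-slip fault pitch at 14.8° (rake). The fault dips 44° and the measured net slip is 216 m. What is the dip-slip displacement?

55.2 m

dip-slip = net slip × sin(rake) = 216 m × sin(14.8°) = 55.2 m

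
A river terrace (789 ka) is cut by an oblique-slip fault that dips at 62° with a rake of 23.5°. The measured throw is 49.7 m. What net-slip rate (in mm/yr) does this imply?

dip-slip = throw / sin(dip) = 49.7 / sin(62°) = 56.29 m
net slip = dip-slip / sin(rake) = 56.29 / sin(23.5°) = 141.2 m
rate = 141.2 m / 789 ka = 0.000179 m/yr = 0.179 mm/yr

0.179 mm/yr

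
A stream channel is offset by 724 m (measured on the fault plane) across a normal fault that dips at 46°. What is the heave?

503 m

heave = dip-slip × cos(dip) = 724 m × cos(46°) = 503 m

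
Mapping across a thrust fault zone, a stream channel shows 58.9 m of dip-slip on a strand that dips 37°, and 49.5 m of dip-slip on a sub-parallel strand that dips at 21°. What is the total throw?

throw_A = 58.9 × sin(37°) = 35.45 m
throw_B = 49.5 × sin(21°) = 17.74 m
total = 35.45 + 17.74 = 53.2 m

53.2 m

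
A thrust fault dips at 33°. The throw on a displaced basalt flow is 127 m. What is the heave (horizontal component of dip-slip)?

heave = throw / tan(dip) = 127 / tan(33°) = 196 m

196 m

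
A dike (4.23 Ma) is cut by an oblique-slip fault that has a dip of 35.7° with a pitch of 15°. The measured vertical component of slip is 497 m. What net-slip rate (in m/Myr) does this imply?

dip-slip = throw / sin(dip) = 497 / sin(35.7°) = 851.7 m
net slip = dip-slip / sin(rake) = 851.7 / sin(15°) = 3291 m
rate = 3291 m / 4.23 Ma = 0.000778 m/yr = 778 m/Myr

778 m/Myr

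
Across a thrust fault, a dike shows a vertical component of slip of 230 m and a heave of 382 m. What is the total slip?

446 m

net slip = √(throw² + heave²) = √(230² + 382²) = 446 m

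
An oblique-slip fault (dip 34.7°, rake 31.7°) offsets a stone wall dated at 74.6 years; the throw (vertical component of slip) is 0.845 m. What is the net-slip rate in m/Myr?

37900 m/Myr

dip-slip = throw / sin(dip) = 0.845 / sin(34.7°) = 1.484 m
net slip = dip-slip / sin(rake) = 1.484 / sin(31.7°) = 2.825 m
rate = 2.825 m / 74.6 years = 0.0379 m/yr = 37900 m/Myr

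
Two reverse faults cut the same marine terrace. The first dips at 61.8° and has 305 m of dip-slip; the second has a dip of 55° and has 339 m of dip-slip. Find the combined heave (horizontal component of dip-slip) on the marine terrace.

heave_A = 305 × cos(61.8°) = 144.1 m
heave_B = 339 × cos(55°) = 194.4 m
total = 144.1 + 194.4 = 339 m

339 m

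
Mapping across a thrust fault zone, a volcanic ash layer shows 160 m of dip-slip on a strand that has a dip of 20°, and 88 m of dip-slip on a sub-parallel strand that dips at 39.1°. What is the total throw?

110 m

throw_A = 160 × sin(20°) = 54.72 m
throw_B = 88 × sin(39.1°) = 55.50 m
total = 54.72 + 55.50 = 110 m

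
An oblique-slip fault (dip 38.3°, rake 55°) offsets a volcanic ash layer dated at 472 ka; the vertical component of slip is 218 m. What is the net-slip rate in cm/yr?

dip-slip = throw / sin(dip) = 218 / sin(38.3°) = 351.7 m
net slip = dip-slip / sin(rake) = 351.7 / sin(55°) = 429.4 m
rate = 429.4 m / 472 ka = 0.000910 m/yr = 0.0910 cm/yr

0.0910 cm/yr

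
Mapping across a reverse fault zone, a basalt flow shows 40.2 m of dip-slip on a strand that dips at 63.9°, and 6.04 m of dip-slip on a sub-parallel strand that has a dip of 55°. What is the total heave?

21.1 m

heave_A = 40.2 × cos(63.9°) = 17.69 m
heave_B = 6.04 × cos(55°) = 3.464 m
total = 17.69 + 3.464 = 21.1 m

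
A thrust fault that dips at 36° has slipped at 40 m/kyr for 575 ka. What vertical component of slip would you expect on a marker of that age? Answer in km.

dip-slip = rate × time = 40 m/kyr × 575 ka = 23000 m
throw = dip-slip × sin(dip) = 23000 × sin(36°) = 13500 m = 13.5 km

13.5 km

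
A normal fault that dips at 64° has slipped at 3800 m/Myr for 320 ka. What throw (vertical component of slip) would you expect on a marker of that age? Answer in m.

1090 m

dip-slip = rate × time = 3800 m/Myr × 320 ka = 1216 m
throw = dip-slip × sin(dip) = 1216 × sin(64°) = 1090 m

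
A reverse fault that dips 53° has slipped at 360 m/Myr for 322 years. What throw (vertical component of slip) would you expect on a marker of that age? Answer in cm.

9.26 cm

dip-slip = rate × time = 360 m/Myr × 322 years = 0.1159 m
throw = dip-slip × sin(dip) = 0.1159 × sin(53°) = 0.0926 m = 9.26 cm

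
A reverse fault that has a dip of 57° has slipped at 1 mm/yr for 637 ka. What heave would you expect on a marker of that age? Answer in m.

347 m

dip-slip = rate × time = 1 mm/yr × 637 ka = 637 m
heave = dip-slip × cos(dip) = 637 × cos(57°) = 347 m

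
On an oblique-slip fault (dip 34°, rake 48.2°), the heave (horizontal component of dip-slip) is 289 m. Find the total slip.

dip-slip = heave / cos(dip) = 289 / cos(34°) = 348.6 m
net slip = dip-slip / sin(rake) = 348.6 / sin(48.2°) = 468 m

468 m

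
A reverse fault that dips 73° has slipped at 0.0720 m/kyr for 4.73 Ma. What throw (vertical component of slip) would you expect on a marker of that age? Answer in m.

dip-slip = rate × time = 0.0720 m/kyr × 4.73 Ma = 340.6 m
throw = dip-slip × sin(dip) = 340.6 × sin(73°) = 326 m

326 m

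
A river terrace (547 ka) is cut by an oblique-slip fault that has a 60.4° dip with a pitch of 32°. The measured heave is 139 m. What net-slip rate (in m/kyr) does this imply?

0.971 m/kyr

dip-slip = heave / cos(dip) = 139 / cos(60.4°) = 281.4 m
net slip = dip-slip / sin(rake) = 281.4 / sin(32°) = 531 m
rate = 531 m / 547 ka = 0.000971 m/yr = 0.971 m/kyr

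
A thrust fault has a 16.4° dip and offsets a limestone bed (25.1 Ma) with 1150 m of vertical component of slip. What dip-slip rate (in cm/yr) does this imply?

0.0162 cm/yr

dip-slip = throw / sin(dip) = 1150 m / sin(16.4°) = 4073 m
rate = 4073 m / 25.1 Ma = 0.000162 m/yr = 0.0162 cm/yr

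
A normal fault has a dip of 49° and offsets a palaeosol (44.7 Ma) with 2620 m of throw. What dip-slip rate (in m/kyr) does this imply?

dip-slip = throw / sin(dip) = 2620 m / sin(49°) = 3472 m
rate = 3472 m / 44.7 Ma = 0.0000777 m/yr = 0.0777 m/kyr

0.0777 m/kyr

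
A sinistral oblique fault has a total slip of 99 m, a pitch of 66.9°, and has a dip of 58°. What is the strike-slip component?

38.8 m

strike-slip = net slip × cos(rake) = 99 m × cos(66.9°) = 38.8 m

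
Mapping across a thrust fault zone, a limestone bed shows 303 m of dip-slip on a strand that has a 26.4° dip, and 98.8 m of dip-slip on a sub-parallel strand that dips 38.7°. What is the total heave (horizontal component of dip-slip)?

349 m

heave_A = 303 × cos(26.4°) = 271.4 m
heave_B = 98.8 × cos(38.7°) = 77.11 m
total = 271.4 + 77.11 = 349 m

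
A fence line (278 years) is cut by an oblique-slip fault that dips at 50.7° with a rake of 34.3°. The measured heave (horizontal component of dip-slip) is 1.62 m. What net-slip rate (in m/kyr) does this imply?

dip-slip = heave / cos(dip) = 1.62 / cos(50.7°) = 2.558 m
net slip = dip-slip / sin(rake) = 2.558 / sin(34.3°) = 4.539 m
rate = 4.539 m / 278 years = 0.0163 m/yr = 16.3 m/kyr

16.3 m/kyr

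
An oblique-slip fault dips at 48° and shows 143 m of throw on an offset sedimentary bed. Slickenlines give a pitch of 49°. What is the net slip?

dip-slip = throw / sin(dip) = 143 / sin(48°) = 192.4 m
net slip = dip-slip / sin(rake) = 192.4 / sin(49°) = 255 m

255 m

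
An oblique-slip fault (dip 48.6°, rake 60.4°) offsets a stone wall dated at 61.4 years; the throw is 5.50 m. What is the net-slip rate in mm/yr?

137 mm/yr

dip-slip = throw / sin(dip) = 5.50 / sin(48.6°) = 7.332 m
net slip = dip-slip / sin(rake) = 7.332 / sin(60.4°) = 8.433 m
rate = 8.433 m / 61.4 years = 0.137 m/yr = 137 mm/yr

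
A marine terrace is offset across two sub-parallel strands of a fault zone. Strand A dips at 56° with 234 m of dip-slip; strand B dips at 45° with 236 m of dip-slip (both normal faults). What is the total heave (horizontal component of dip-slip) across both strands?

298 m

heave_A = 234 × cos(56°) = 130.9 m
heave_B = 236 × cos(45°) = 166.9 m
total = 130.9 + 166.9 = 298 m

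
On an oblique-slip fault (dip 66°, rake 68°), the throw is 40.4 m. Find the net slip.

dip-slip = throw / sin(dip) = 40.4 / sin(66°) = 44.22 m
net slip = dip-slip / sin(rake) = 44.22 / sin(68°) = 47.7 m

47.7 m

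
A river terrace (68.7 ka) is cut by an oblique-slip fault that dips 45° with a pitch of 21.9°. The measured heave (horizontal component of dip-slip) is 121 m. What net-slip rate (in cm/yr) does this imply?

dip-slip = heave / cos(dip) = 121 / cos(45°) = 171.1 m
net slip = dip-slip / sin(rake) = 171.1 / sin(21.9°) = 458.8 m
rate = 458.8 m / 68.7 ka = 0.00668 m/yr = 0.668 cm/yr

0.668 cm/yr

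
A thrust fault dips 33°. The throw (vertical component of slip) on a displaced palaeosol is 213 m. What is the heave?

328 m

heave = throw / tan(dip) = 213 / tan(33°) = 328 m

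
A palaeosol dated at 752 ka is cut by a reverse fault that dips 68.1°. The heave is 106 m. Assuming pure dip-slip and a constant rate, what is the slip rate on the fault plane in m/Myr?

378 m/Myr

dip-slip = heave / cos(dip) = 106 m / cos(68.1°) = 284.2 m
rate = 284.2 m / 752 ka = 0.000378 m/yr = 378 m/Myr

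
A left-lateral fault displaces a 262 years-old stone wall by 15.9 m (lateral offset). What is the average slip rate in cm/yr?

6.07 cm/yr

rate = 15.9 m / 262 years = 0.0607 m/yr = 6.07 cm/yr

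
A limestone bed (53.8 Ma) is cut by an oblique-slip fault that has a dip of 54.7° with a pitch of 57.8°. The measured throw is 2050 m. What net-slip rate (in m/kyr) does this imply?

0.0552 m/kyr

dip-slip = throw / sin(dip) = 2050 / sin(54.7°) = 2512 m
net slip = dip-slip / sin(rake) = 2512 / sin(57.8°) = 2968 m
rate = 2968 m / 53.8 Ma = 0.0000552 m/yr = 0.0552 m/kyr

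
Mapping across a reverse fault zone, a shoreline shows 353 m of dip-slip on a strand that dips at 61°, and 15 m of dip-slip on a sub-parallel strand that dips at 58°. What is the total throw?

throw_A = 353 × sin(61°) = 308.7 m
throw_B = 15 × sin(58°) = 12.72 m
total = 308.7 + 12.72 = 321 m

321 m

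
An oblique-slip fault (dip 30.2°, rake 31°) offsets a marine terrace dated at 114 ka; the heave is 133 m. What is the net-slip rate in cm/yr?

dip-slip = heave / cos(dip) = 133 / cos(30.2°) = 153.9 m
net slip = dip-slip / sin(rake) = 153.9 / sin(31°) = 298.8 m
rate = 298.8 m / 114 ka = 0.00262 m/yr = 0.262 cm/yr

0.262 cm/yr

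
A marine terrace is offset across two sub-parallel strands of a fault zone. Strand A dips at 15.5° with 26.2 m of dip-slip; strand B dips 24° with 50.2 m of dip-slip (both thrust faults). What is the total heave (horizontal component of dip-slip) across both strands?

heave_A = 26.2 × cos(15.5°) = 25.25 m
heave_B = 50.2 × cos(24°) = 45.86 m
total = 25.25 + 45.86 = 71.1 m

71.1 m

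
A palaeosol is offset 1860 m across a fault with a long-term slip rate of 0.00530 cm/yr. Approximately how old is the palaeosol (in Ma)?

35.1 Ma

age = offset / rate = 1860 m / (0.00530 cm/yr) = 3.51e+07 yr = 35.1 Ma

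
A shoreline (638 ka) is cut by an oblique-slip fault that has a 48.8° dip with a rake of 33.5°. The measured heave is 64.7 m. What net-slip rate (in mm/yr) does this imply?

dip-slip = heave / cos(dip) = 64.7 / cos(48.8°) = 98.23 m
net slip = dip-slip / sin(rake) = 98.23 / sin(33.5°) = 178 m
rate = 178 m / 638 ka = 0.000279 m/yr = 0.279 mm/yr

0.279 mm/yr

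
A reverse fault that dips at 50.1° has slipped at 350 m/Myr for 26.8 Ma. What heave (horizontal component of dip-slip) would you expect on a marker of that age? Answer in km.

6.02 km

dip-slip = rate × time = 350 m/Myr × 26.8 Ma = 9380 m
heave = dip-slip × cos(dip) = 9380 × cos(50.1°) = 6020 m = 6.02 km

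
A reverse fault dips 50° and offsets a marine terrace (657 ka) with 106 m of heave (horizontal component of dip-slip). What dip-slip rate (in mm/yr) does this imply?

0.251 mm/yr

dip-slip = heave / cos(dip) = 106 m / cos(50°) = 164.9 m
rate = 164.9 m / 657 ka = 0.000251 m/yr = 0.251 mm/yr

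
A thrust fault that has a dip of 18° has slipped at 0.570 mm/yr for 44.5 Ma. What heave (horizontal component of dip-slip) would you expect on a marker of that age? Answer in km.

24.1 km

dip-slip = rate × time = 0.570 mm/yr × 44.5 Ma = 25360 m
heave = dip-slip × cos(dip) = 25360 × cos(18°) = 24100 m = 24.1 km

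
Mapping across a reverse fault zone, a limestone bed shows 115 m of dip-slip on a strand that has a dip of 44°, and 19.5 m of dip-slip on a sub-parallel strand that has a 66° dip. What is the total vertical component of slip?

throw_A = 115 × sin(44°) = 79.89 m
throw_B = 19.5 × sin(66°) = 17.81 m
total = 79.89 + 17.81 = 97.7 m

97.7 m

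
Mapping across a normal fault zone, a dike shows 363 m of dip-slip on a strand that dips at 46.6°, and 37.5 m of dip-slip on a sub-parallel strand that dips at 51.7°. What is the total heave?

273 m

heave_A = 363 × cos(46.6°) = 249.4 m
heave_B = 37.5 × cos(51.7°) = 23.24 m
total = 249.4 + 23.24 = 273 m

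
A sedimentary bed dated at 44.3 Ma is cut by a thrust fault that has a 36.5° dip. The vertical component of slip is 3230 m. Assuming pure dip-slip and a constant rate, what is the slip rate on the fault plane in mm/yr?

0.123 mm/yr

dip-slip = throw / sin(dip) = 3230 m / sin(36.5°) = 5430 m
rate = 5430 m / 44.3 Ma = 0.000123 m/yr = 0.123 mm/yr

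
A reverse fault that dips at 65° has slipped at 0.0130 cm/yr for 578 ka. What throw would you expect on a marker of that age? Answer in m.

dip-slip = rate × time = 0.0130 cm/yr × 578 ka = 75.14 m
throw = dip-slip × sin(dip) = 75.14 × sin(65°) = 68.1 m

68.1 m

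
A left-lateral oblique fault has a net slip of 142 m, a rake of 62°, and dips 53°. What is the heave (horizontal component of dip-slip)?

dip-slip = net slip × sin(rake) = 142 m × sin(62°) = 125.4 m
heave = dip-slip × cos(dip) = 125.4 × cos(53°) = 75.5 m

75.5 m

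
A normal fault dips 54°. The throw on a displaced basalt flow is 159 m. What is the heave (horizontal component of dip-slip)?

116 m

heave = throw / tan(dip) = 159 / tan(54°) = 116 m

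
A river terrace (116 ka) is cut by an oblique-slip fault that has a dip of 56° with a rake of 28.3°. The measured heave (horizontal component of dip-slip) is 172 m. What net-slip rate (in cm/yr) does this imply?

0.559 cm/yr

dip-slip = heave / cos(dip) = 172 / cos(56°) = 307.6 m
net slip = dip-slip / sin(rake) = 307.6 / sin(28.3°) = 648.8 m
rate = 648.8 m / 116 ka = 0.00559 m/yr = 0.559 cm/yr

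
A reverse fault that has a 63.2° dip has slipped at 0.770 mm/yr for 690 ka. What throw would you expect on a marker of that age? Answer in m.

474 m

dip-slip = rate × time = 0.770 mm/yr × 690 ka = 531.3 m
throw = dip-slip × sin(dip) = 531.3 × sin(63.2°) = 474 m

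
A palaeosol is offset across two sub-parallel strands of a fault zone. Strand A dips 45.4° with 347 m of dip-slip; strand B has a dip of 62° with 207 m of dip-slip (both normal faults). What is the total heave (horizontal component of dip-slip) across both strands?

341 m

heave_A = 347 × cos(45.4°) = 243.6 m
heave_B = 207 × cos(62°) = 97.18 m
total = 243.6 + 97.18 = 341 m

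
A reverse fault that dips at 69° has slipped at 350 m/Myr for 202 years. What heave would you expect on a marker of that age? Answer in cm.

2.53 cm

dip-slip = rate × time = 350 m/Myr × 202 years = 0.07070 m
heave = dip-slip × cos(dip) = 0.07070 × cos(69°) = 0.0253 m = 2.53 cm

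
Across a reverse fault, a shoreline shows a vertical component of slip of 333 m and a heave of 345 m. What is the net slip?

479 m

net slip = √(throw² + heave²) = √(333² + 345²) = 479 m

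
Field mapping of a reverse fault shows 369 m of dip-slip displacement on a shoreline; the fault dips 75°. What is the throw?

throw = dip-slip × sin(dip) = 369 m × sin(75°) = 356 m

356 m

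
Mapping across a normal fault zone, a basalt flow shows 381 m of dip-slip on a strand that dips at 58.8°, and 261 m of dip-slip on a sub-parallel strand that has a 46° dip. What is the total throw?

514 m

throw_A = 381 × sin(58.8°) = 325.9 m
throw_B = 261 × sin(46°) = 187.7 m
total = 325.9 + 187.7 = 514 m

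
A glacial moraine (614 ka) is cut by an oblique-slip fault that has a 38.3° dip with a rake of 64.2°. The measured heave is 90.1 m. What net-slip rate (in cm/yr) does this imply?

dip-slip = heave / cos(dip) = 90.1 / cos(38.3°) = 114.8 m
net slip = dip-slip / sin(rake) = 114.8 / sin(64.2°) = 127.5 m
rate = 127.5 m / 614 ka = 0.000208 m/yr = 0.0208 cm/yr

0.0208 cm/yr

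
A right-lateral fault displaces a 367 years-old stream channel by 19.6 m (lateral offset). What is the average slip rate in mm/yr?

53.4 mm/yr

rate = 19.6 m / 367 years = 0.0534 m/yr = 53.4 mm/yr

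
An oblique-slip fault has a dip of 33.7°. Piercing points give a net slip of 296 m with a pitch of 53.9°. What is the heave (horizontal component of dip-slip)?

dip-slip = net slip × sin(rake) = 296 m × sin(53.9°) = 239.2 m
heave = dip-slip × cos(dip) = 239.2 × cos(33.7°) = 199 m

199 m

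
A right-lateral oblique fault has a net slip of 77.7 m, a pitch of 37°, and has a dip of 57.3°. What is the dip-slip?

46.8 m

dip-slip = net slip × sin(rake) = 77.7 m × sin(37°) = 46.8 m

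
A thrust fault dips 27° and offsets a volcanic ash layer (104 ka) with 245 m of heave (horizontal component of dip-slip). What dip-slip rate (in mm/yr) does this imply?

2.64 mm/yr

dip-slip = heave / cos(dip) = 245 m / cos(27°) = 275 m
rate = 275 m / 104 ka = 0.00264 m/yr = 2.64 mm/yr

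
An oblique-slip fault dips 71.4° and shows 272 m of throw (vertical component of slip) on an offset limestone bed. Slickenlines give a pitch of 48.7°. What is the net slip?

dip-slip = throw / sin(dip) = 272 / sin(71.4°) = 287 m
net slip = dip-slip / sin(rake) = 287 / sin(48.7°) = 382 m

382 m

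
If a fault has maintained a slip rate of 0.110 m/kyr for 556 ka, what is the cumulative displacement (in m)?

slip = rate × time = 0.110 m/kyr × 556 ka = 61.2 m

61.2 m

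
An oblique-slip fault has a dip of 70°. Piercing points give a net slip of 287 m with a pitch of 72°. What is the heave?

93.4 m

dip-slip = net slip × sin(rake) = 287 m × sin(72°) = 273 m
heave = dip-slip × cos(dip) = 273 × cos(70°) = 93.4 m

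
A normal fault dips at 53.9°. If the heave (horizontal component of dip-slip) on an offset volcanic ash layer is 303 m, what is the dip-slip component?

dip-slip = heave / cos(dip) = 303 / cos(53.9°) = 514 m

514 m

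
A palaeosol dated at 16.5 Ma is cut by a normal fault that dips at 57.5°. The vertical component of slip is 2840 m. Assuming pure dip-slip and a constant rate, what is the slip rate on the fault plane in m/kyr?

dip-slip = throw / sin(dip) = 2840 m / sin(57.5°) = 3367 m
rate = 3367 m / 16.5 Ma = 0.000204 m/yr = 0.204 m/kyr

0.204 m/kyr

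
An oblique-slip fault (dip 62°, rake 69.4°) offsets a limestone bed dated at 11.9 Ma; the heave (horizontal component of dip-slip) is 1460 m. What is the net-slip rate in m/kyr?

dip-slip = heave / cos(dip) = 1460 / cos(62°) = 3110 m
net slip = dip-slip / sin(rake) = 3110 / sin(69.4°) = 3322 m
rate = 3322 m / 11.9 Ma = 0.000279 m/yr = 0.279 m/kyr

0.279 m/kyr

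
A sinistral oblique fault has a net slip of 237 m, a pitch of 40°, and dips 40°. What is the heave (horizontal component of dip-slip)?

117 m

dip-slip = net slip × sin(rake) = 237 m × sin(40°) = 152.3 m
heave = dip-slip × cos(dip) = 152.3 × cos(40°) = 117 m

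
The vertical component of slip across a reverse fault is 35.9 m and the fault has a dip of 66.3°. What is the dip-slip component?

dip-slip = throw / sin(dip) = 35.9 / sin(66.3°) = 39.2 m

39.2 m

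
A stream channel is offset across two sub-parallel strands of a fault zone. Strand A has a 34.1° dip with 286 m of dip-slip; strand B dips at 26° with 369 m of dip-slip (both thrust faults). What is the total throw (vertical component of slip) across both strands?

throw_A = 286 × sin(34.1°) = 160.3 m
throw_B = 369 × sin(26°) = 161.8 m
total = 160.3 + 161.8 = 322 m

322 m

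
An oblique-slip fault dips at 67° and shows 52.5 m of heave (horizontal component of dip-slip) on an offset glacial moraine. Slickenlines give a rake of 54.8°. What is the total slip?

164 m

dip-slip = heave / cos(dip) = 52.5 / cos(67°) = 134.4 m
net slip = dip-slip / sin(rake) = 134.4 / sin(54.8°) = 164 m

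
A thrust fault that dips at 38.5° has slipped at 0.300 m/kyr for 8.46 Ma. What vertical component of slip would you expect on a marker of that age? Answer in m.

dip-slip = rate × time = 0.300 m/kyr × 8.46 Ma = 2538 m
throw = dip-slip × sin(dip) = 2538 × sin(38.5°) = 1580 m

1580 m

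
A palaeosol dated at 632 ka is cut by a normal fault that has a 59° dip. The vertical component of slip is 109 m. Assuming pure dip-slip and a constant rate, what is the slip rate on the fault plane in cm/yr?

0.0201 cm/yr

dip-slip = throw / sin(dip) = 109 m / sin(59°) = 127.2 m
rate = 127.2 m / 632 ka = 0.000201 m/yr = 0.0201 cm/yr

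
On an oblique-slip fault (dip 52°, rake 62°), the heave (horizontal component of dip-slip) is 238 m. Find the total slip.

438 m

dip-slip = heave / cos(dip) = 238 / cos(52°) = 386.6 m
net slip = dip-slip / sin(rake) = 386.6 / sin(62°) = 438 m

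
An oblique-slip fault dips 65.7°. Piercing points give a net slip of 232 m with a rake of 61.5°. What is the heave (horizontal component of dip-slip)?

83.9 m

dip-slip = net slip × sin(rake) = 232 m × sin(61.5°) = 203.9 m
heave = dip-slip × cos(dip) = 203.9 × cos(65.7°) = 83.9 m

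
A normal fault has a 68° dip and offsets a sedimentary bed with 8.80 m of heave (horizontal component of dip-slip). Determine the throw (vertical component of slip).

throw = heave × tan(dip) = 8.80 × tan(68°) = 21.8 m

21.8 m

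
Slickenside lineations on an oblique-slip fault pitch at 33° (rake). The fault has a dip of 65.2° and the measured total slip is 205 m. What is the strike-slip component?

172 m

strike-slip = net slip × cos(rake) = 205 m × cos(33°) = 172 m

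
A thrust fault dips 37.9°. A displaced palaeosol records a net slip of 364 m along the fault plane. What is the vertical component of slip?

throw = dip-slip × sin(dip) = 364 m × sin(37.9°) = 224 m

224 m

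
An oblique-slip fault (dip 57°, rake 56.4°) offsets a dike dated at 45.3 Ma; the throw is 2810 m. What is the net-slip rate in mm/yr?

dip-slip = throw / sin(dip) = 2810 / sin(57°) = 3351 m
net slip = dip-slip / sin(rake) = 3351 / sin(56.4°) = 4023 m
rate = 4023 m / 45.3 Ma = 0.0000888 m/yr = 0.0888 mm/yr

0.0888 mm/yr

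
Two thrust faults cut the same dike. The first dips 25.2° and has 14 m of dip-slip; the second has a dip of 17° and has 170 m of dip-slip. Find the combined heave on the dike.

175 m

heave_A = 14 × cos(25.2°) = 12.67 m
heave_B = 170 × cos(17°) = 162.6 m
total = 12.67 + 162.6 = 175 m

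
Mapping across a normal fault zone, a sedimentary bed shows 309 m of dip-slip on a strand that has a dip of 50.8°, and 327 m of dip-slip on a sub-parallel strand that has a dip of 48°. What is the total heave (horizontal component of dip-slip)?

heave_A = 309 × cos(50.8°) = 195.3 m
heave_B = 327 × cos(48°) = 218.8 m
total = 195.3 + 218.8 = 414 m

414 m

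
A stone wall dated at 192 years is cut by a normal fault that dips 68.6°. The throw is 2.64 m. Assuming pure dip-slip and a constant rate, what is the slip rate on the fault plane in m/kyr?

dip-slip = throw / sin(dip) = 2.64 m / sin(68.6°) = 2.835 m
rate = 2.835 m / 192 years = 0.0148 m/yr = 14.8 m/kyr

14.8 m/kyr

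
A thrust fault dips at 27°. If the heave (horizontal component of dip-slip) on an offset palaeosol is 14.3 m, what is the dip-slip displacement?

dip-slip = heave / cos(dip) = 14.3 / cos(27°) = 16 m

16 m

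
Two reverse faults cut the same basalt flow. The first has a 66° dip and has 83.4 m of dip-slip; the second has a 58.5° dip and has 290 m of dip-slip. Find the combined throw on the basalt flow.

323 m

throw_A = 83.4 × sin(66°) = 76.19 m
throw_B = 290 × sin(58.5°) = 247.3 m
total = 76.19 + 247.3 = 323 m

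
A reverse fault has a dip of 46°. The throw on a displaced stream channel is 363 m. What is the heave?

heave = throw / tan(dip) = 363 / tan(46°) = 351 m

351 m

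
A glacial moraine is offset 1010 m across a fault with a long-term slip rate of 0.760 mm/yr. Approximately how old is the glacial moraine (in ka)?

1330 ka

age = offset / rate = 1010 m / (0.760 mm/yr) = 1.33e+06 yr = 1330 ka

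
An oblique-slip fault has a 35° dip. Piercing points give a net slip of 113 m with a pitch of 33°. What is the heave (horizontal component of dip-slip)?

dip-slip = net slip × sin(rake) = 113 m × sin(33°) = 61.54 m
heave = dip-slip × cos(dip) = 61.54 × cos(35°) = 50.4 m

50.4 m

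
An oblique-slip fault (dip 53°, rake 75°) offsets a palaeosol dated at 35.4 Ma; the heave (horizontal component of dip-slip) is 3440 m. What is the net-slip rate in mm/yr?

dip-slip = heave / cos(dip) = 3440 / cos(53°) = 5716 m
net slip = dip-slip / sin(rake) = 5716 / sin(75°) = 5918 m
rate = 5918 m / 35.4 Ma = 0.000167 m/yr = 0.167 mm/yr

0.167 mm/yr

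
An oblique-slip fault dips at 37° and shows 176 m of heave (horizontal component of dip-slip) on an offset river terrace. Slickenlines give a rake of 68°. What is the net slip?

dip-slip = heave / cos(dip) = 176 / cos(37°) = 220.4 m
net slip = dip-slip / sin(rake) = 220.4 / sin(68°) = 238 m

238 m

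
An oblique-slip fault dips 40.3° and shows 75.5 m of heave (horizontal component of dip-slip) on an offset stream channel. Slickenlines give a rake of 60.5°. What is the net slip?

dip-slip = heave / cos(dip) = 75.5 / cos(40.3°) = 98.99 m
net slip = dip-slip / sin(rake) = 98.99 / sin(60.5°) = 114 m

114 m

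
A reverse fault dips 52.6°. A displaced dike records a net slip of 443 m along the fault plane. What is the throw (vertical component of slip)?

352 m

throw = dip-slip × sin(dip) = 443 m × sin(52.6°) = 352 m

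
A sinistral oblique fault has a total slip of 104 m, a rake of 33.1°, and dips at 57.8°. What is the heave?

dip-slip = net slip × sin(rake) = 104 m × sin(33.1°) = 56.79 m
heave = dip-slip × cos(dip) = 56.79 × cos(57.8°) = 30.3 m

30.3 m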